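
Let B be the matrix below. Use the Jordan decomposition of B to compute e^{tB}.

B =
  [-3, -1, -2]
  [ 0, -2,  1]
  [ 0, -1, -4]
e^{tB} =
  [exp(-3*t), t^2*exp(-3*t)/2 - t*exp(-3*t), t^2*exp(-3*t)/2 - 2*t*exp(-3*t)]
  [0, t*exp(-3*t) + exp(-3*t), t*exp(-3*t)]
  [0, -t*exp(-3*t), -t*exp(-3*t) + exp(-3*t)]

Strategy: write B = P · J · P⁻¹ where J is a Jordan canonical form, so e^{tB} = P · e^{tJ} · P⁻¹, and e^{tJ} can be computed block-by-block.

B has Jordan form
J =
  [-3,  1,  0]
  [ 0, -3,  1]
  [ 0,  0, -3]
(up to reordering of blocks).

Per-block formulas:
  For a 3×3 Jordan block J_3(-3): exp(t · J_3(-3)) = e^(-3t)·(I + t·N + (t^2/2)·N^2), where N is the 3×3 nilpotent shift.

After assembling e^{tJ} and conjugating by P, we get:

e^{tB} =
  [exp(-3*t), t^2*exp(-3*t)/2 - t*exp(-3*t), t^2*exp(-3*t)/2 - 2*t*exp(-3*t)]
  [0, t*exp(-3*t) + exp(-3*t), t*exp(-3*t)]
  [0, -t*exp(-3*t), -t*exp(-3*t) + exp(-3*t)]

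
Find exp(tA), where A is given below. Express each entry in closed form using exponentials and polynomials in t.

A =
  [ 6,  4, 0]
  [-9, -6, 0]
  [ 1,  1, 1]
e^{tA} =
  [6*t + 1, 4*t, 0]
  [-9*t, 1 - 6*t, 0]
  [3*t - 2*exp(t) + 2, 2*t - exp(t) + 1, exp(t)]

Strategy: write A = P · J · P⁻¹ where J is a Jordan canonical form, so e^{tA} = P · e^{tJ} · P⁻¹, and e^{tJ} can be computed block-by-block.

A has Jordan form
J =
  [0, 1, 0]
  [0, 0, 0]
  [0, 0, 1]
(up to reordering of blocks).

Per-block formulas:
  For a 2×2 Jordan block J_2(0): exp(t · J_2(0)) = e^(0t)·(I + t·N), where N is the 2×2 nilpotent shift.
  For a 1×1 block at λ = 1: exp(t · [1]) = [e^(1t)].

After assembling e^{tJ} and conjugating by P, we get:

e^{tA} =
  [6*t + 1, 4*t, 0]
  [-9*t, 1 - 6*t, 0]
  [3*t - 2*exp(t) + 2, 2*t - exp(t) + 1, exp(t)]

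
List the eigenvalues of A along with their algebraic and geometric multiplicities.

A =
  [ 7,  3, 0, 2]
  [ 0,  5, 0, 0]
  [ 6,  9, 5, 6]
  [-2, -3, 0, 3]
λ = 5: alg = 4, geom = 3

Step 1 — factor the characteristic polynomial to read off the algebraic multiplicities:
  χ_A(x) = (x - 5)^4

Step 2 — compute geometric multiplicities via the rank-nullity identity g(λ) = n − rank(A − λI):
  rank(A − (5)·I) = 1, so dim ker(A − (5)·I) = n − 1 = 3

Summary:
  λ = 5: algebraic multiplicity = 4, geometric multiplicity = 3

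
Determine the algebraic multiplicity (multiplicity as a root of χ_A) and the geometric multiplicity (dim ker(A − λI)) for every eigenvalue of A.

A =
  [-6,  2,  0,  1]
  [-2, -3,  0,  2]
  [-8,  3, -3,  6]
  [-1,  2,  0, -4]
λ = -5: alg = 2, geom = 1; λ = -3: alg = 2, geom = 1

Step 1 — factor the characteristic polynomial to read off the algebraic multiplicities:
  χ_A(x) = (x + 3)^2*(x + 5)^2

Step 2 — compute geometric multiplicities via the rank-nullity identity g(λ) = n − rank(A − λI):
  rank(A − (-5)·I) = 3, so dim ker(A − (-5)·I) = n − 3 = 1
  rank(A − (-3)·I) = 3, so dim ker(A − (-3)·I) = n − 3 = 1

Summary:
  λ = -5: algebraic multiplicity = 2, geometric multiplicity = 1
  λ = -3: algebraic multiplicity = 2, geometric multiplicity = 1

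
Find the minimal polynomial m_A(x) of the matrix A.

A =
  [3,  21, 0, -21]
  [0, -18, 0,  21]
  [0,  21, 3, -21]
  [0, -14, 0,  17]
x^2 + x - 12

The characteristic polynomial is χ_A(x) = (x - 3)^3*(x + 4), so the eigenvalues are known. The minimal polynomial is
  m_A(x) = Π_λ (x − λ)^{k_λ}
where k_λ is the size of the *largest* Jordan block for λ (equivalently, the smallest k with (A − λI)^k v = 0 for every generalised eigenvector v of λ).

  λ = -4: largest Jordan block has size 1, contributing (x + 4)
  λ = 3: largest Jordan block has size 1, contributing (x − 3)

So m_A(x) = (x - 3)*(x + 4) = x^2 + x - 12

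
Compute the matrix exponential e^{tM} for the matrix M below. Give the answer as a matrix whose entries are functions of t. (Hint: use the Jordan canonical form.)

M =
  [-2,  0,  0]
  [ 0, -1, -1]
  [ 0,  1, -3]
e^{tM} =
  [exp(-2*t), 0, 0]
  [0, t*exp(-2*t) + exp(-2*t), -t*exp(-2*t)]
  [0, t*exp(-2*t), -t*exp(-2*t) + exp(-2*t)]

Strategy: write M = P · J · P⁻¹ where J is a Jordan canonical form, so e^{tM} = P · e^{tJ} · P⁻¹, and e^{tJ} can be computed block-by-block.

M has Jordan form
J =
  [-2,  1,  0]
  [ 0, -2,  0]
  [ 0,  0, -2]
(up to reordering of blocks).

Per-block formulas:
  For a 2×2 Jordan block J_2(-2): exp(t · J_2(-2)) = e^(-2t)·(I + t·N), where N is the 2×2 nilpotent shift.
  For a 1×1 block at λ = -2: exp(t · [-2]) = [e^(-2t)].

After assembling e^{tJ} and conjugating by P, we get:

e^{tM} =
  [exp(-2*t), 0, 0]
  [0, t*exp(-2*t) + exp(-2*t), -t*exp(-2*t)]
  [0, t*exp(-2*t), -t*exp(-2*t) + exp(-2*t)]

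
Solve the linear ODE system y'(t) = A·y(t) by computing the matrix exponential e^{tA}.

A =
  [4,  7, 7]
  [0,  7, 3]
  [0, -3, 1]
e^{tA} =
  [exp(4*t), 7*t*exp(4*t), 7*t*exp(4*t)]
  [0, 3*t*exp(4*t) + exp(4*t), 3*t*exp(4*t)]
  [0, -3*t*exp(4*t), -3*t*exp(4*t) + exp(4*t)]

Strategy: write A = P · J · P⁻¹ where J is a Jordan canonical form, so e^{tA} = P · e^{tJ} · P⁻¹, and e^{tJ} can be computed block-by-block.

A has Jordan form
J =
  [4, 1, 0]
  [0, 4, 0]
  [0, 0, 4]
(up to reordering of blocks).

Per-block formulas:
  For a 1×1 block at λ = 4: exp(t · [4]) = [e^(4t)].
  For a 2×2 Jordan block J_2(4): exp(t · J_2(4)) = e^(4t)·(I + t·N), where N is the 2×2 nilpotent shift.

After assembling e^{tJ} and conjugating by P, we get:

e^{tA} =
  [exp(4*t), 7*t*exp(4*t), 7*t*exp(4*t)]
  [0, 3*t*exp(4*t) + exp(4*t), 3*t*exp(4*t)]
  [0, -3*t*exp(4*t), -3*t*exp(4*t) + exp(4*t)]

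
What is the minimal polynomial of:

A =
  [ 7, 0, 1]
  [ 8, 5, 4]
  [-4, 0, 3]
x^2 - 10*x + 25

The characteristic polynomial is χ_A(x) = (x - 5)^3, so the eigenvalues are known. The minimal polynomial is
  m_A(x) = Π_λ (x − λ)^{k_λ}
where k_λ is the size of the *largest* Jordan block for λ (equivalently, the smallest k with (A − λI)^k v = 0 for every generalised eigenvector v of λ).

  λ = 5: largest Jordan block has size 2, contributing (x − 5)^2

So m_A(x) = (x - 5)^2 = x^2 - 10*x + 25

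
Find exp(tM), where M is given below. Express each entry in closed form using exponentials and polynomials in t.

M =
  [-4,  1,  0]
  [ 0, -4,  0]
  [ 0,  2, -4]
e^{tM} =
  [exp(-4*t), t*exp(-4*t), 0]
  [0, exp(-4*t), 0]
  [0, 2*t*exp(-4*t), exp(-4*t)]

Strategy: write M = P · J · P⁻¹ where J is a Jordan canonical form, so e^{tM} = P · e^{tJ} · P⁻¹, and e^{tJ} can be computed block-by-block.

M has Jordan form
J =
  [-4,  1,  0]
  [ 0, -4,  0]
  [ 0,  0, -4]
(up to reordering of blocks).

Per-block formulas:
  For a 2×2 Jordan block J_2(-4): exp(t · J_2(-4)) = e^(-4t)·(I + t·N), where N is the 2×2 nilpotent shift.
  For a 1×1 block at λ = -4: exp(t · [-4]) = [e^(-4t)].

After assembling e^{tJ} and conjugating by P, we get:

e^{tM} =
  [exp(-4*t), t*exp(-4*t), 0]
  [0, exp(-4*t), 0]
  [0, 2*t*exp(-4*t), exp(-4*t)]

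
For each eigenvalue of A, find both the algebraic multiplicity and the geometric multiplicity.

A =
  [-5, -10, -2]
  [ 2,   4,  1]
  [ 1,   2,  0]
λ = -1: alg = 1, geom = 1; λ = 0: alg = 2, geom = 1

Step 1 — factor the characteristic polynomial to read off the algebraic multiplicities:
  χ_A(x) = x^2*(x + 1)

Step 2 — compute geometric multiplicities via the rank-nullity identity g(λ) = n − rank(A − λI):
  rank(A − (-1)·I) = 2, so dim ker(A − (-1)·I) = n − 2 = 1
  rank(A − (0)·I) = 2, so dim ker(A − (0)·I) = n − 2 = 1

Summary:
  λ = -1: algebraic multiplicity = 1, geometric multiplicity = 1
  λ = 0: algebraic multiplicity = 2, geometric multiplicity = 1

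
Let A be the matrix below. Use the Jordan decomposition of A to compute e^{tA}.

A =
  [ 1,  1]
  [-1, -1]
e^{tA} =
  [t + 1, t]
  [-t, 1 - t]

Strategy: write A = P · J · P⁻¹ where J is a Jordan canonical form, so e^{tA} = P · e^{tJ} · P⁻¹, and e^{tJ} can be computed block-by-block.

A has Jordan form
J =
  [0, 1]
  [0, 0]
(up to reordering of blocks).

Per-block formulas:
  For a 2×2 Jordan block J_2(0): exp(t · J_2(0)) = e^(0t)·(I + t·N), where N is the 2×2 nilpotent shift.

After assembling e^{tJ} and conjugating by P, we get:

e^{tA} =
  [t + 1, t]
  [-t, 1 - t]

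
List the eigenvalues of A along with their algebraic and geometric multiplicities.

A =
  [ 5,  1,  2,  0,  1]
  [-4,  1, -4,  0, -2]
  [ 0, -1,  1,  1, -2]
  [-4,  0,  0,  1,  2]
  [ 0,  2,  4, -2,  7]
λ = 3: alg = 5, geom = 3

Step 1 — factor the characteristic polynomial to read off the algebraic multiplicities:
  χ_A(x) = (x - 3)^5

Step 2 — compute geometric multiplicities via the rank-nullity identity g(λ) = n − rank(A − λI):
  rank(A − (3)·I) = 2, so dim ker(A − (3)·I) = n − 2 = 3

Summary:
  λ = 3: algebraic multiplicity = 5, geometric multiplicity = 3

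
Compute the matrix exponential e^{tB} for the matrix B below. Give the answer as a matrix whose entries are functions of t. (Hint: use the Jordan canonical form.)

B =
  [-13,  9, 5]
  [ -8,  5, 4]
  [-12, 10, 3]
e^{tB} =
  [-2*t*exp(-3*t) - 2*exp(t) + 3*exp(-3*t), t*exp(-3*t) + 2*exp(t) - 2*exp(-3*t), t*exp(-3*t) + exp(t) - exp(-3*t)]
  [-2*exp(t) + 2*exp(-3*t), 2*exp(t) - exp(-3*t), exp(t) - exp(-3*t)]
  [-4*t*exp(-3*t) - 2*exp(t) + 2*exp(-3*t), 2*t*exp(-3*t) + 2*exp(t) - 2*exp(-3*t), 2*t*exp(-3*t) + exp(t)]

Strategy: write B = P · J · P⁻¹ where J is a Jordan canonical form, so e^{tB} = P · e^{tJ} · P⁻¹, and e^{tJ} can be computed block-by-block.

B has Jordan form
J =
  [-3,  1, 0]
  [ 0, -3, 0]
  [ 0,  0, 1]
(up to reordering of blocks).

Per-block formulas:
  For a 1×1 block at λ = 1: exp(t · [1]) = [e^(1t)].
  For a 2×2 Jordan block J_2(-3): exp(t · J_2(-3)) = e^(-3t)·(I + t·N), where N is the 2×2 nilpotent shift.

After assembling e^{tJ} and conjugating by P, we get:

e^{tB} =
  [-2*t*exp(-3*t) - 2*exp(t) + 3*exp(-3*t), t*exp(-3*t) + 2*exp(t) - 2*exp(-3*t), t*exp(-3*t) + exp(t) - exp(-3*t)]
  [-2*exp(t) + 2*exp(-3*t), 2*exp(t) - exp(-3*t), exp(t) - exp(-3*t)]
  [-4*t*exp(-3*t) - 2*exp(t) + 2*exp(-3*t), 2*t*exp(-3*t) + 2*exp(t) - 2*exp(-3*t), 2*t*exp(-3*t) + exp(t)]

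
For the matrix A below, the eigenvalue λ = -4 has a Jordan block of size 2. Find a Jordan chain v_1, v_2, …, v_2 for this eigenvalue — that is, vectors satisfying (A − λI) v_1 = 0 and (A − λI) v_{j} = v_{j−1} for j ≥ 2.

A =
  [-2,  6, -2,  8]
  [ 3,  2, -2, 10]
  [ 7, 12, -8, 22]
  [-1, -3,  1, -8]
A Jordan chain for λ = -4 of length 2:
v_1 = (2, 3, 7, -1)ᵀ
v_2 = (1, 0, 0, 0)ᵀ

Let N = A − (-4)·I. We want v_2 with N^2 v_2 = 0 but N^1 v_2 ≠ 0; then v_{j-1} := N · v_j for j = 2, …, 2.

Pick v_2 = (1, 0, 0, 0)ᵀ.
Then v_1 = N · v_2 = (2, 3, 7, -1)ᵀ.

Sanity check: (A − (-4)·I) v_1 = (0, 0, 0, 0)ᵀ = 0. ✓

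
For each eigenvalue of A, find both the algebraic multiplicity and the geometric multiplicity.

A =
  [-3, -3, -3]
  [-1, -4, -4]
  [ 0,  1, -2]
λ = -3: alg = 3, geom = 1

Step 1 — factor the characteristic polynomial to read off the algebraic multiplicities:
  χ_A(x) = (x + 3)^3

Step 2 — compute geometric multiplicities via the rank-nullity identity g(λ) = n − rank(A − λI):
  rank(A − (-3)·I) = 2, so dim ker(A − (-3)·I) = n − 2 = 1

Summary:
  λ = -3: algebraic multiplicity = 3, geometric multiplicity = 1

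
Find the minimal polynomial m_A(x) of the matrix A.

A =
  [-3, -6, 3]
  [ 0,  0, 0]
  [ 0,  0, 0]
x^2 + 3*x

The characteristic polynomial is χ_A(x) = x^2*(x + 3), so the eigenvalues are known. The minimal polynomial is
  m_A(x) = Π_λ (x − λ)^{k_λ}
where k_λ is the size of the *largest* Jordan block for λ (equivalently, the smallest k with (A − λI)^k v = 0 for every generalised eigenvector v of λ).

  λ = -3: largest Jordan block has size 1, contributing (x + 3)
  λ = 0: largest Jordan block has size 1, contributing (x − 0)

So m_A(x) = x*(x + 3) = x^2 + 3*x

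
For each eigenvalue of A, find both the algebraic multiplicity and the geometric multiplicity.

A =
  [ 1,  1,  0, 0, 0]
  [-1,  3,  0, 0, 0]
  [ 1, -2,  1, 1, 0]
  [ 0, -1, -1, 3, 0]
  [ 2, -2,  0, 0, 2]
λ = 2: alg = 5, geom = 3

Step 1 — factor the characteristic polynomial to read off the algebraic multiplicities:
  χ_A(x) = (x - 2)^5

Step 2 — compute geometric multiplicities via the rank-nullity identity g(λ) = n − rank(A − λI):
  rank(A − (2)·I) = 2, so dim ker(A − (2)·I) = n − 2 = 3

Summary:
  λ = 2: algebraic multiplicity = 5, geometric multiplicity = 3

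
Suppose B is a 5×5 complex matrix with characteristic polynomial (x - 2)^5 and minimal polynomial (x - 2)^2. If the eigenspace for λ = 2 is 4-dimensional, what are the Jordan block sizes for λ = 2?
Block sizes for λ = 2: [2, 1, 1, 1]

Step 1 — from the characteristic polynomial, algebraic multiplicity of λ = 2 is 5. From dim ker(B − (2)·I) = 4, there are exactly 4 Jordan blocks for λ = 2.
Step 2 — from the minimal polynomial, the factor (x − 2)^2 tells us the largest block for λ = 2 has size 2.
Step 3 — with total size 5, 4 blocks, and largest block 2, the block sizes (in nonincreasing order) are [2, 1, 1, 1].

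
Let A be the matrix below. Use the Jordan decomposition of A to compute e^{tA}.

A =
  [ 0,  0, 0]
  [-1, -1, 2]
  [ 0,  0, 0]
e^{tA} =
  [1, 0, 0]
  [-1 + exp(-t), exp(-t), 2 - 2*exp(-t)]
  [0, 0, 1]

Strategy: write A = P · J · P⁻¹ where J is a Jordan canonical form, so e^{tA} = P · e^{tJ} · P⁻¹, and e^{tJ} can be computed block-by-block.

A has Jordan form
J =
  [-1, 0, 0]
  [ 0, 0, 0]
  [ 0, 0, 0]
(up to reordering of blocks).

Per-block formulas:
  For a 1×1 block at λ = 0: exp(t · [0]) = [e^(0t)].
  For a 1×1 block at λ = -1: exp(t · [-1]) = [e^(-1t)].

After assembling e^{tJ} and conjugating by P, we get:

e^{tA} =
  [1, 0, 0]
  [-1 + exp(-t), exp(-t), 2 - 2*exp(-t)]
  [0, 0, 1]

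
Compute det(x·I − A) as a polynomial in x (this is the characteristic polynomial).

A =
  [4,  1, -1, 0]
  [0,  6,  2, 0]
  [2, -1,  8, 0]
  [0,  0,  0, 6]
x^4 - 24*x^3 + 216*x^2 - 864*x + 1296

Expanding det(x·I − A) (e.g. by cofactor expansion or by noting that A is similar to its Jordan form J, which has the same characteristic polynomial as A) gives
  χ_A(x) = x^4 - 24*x^3 + 216*x^2 - 864*x + 1296
which factors as (x - 6)^4. The eigenvalues (with algebraic multiplicities) are λ = 6 with multiplicity 4.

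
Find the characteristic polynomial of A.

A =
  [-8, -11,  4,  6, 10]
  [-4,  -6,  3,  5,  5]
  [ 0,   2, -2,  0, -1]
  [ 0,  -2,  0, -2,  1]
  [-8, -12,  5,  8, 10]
x^5 + 8*x^4 + 25*x^3 + 38*x^2 + 28*x + 8

Expanding det(x·I − A) (e.g. by cofactor expansion or by noting that A is similar to its Jordan form J, which has the same characteristic polynomial as A) gives
  χ_A(x) = x^5 + 8*x^4 + 25*x^3 + 38*x^2 + 28*x + 8
which factors as (x + 1)^2*(x + 2)^3. The eigenvalues (with algebraic multiplicities) are λ = -2 with multiplicity 3, λ = -1 with multiplicity 2.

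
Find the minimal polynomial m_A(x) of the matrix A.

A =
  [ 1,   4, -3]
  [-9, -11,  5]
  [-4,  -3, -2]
x^3 + 12*x^2 + 48*x + 64

The characteristic polynomial is χ_A(x) = (x + 4)^3, so the eigenvalues are known. The minimal polynomial is
  m_A(x) = Π_λ (x − λ)^{k_λ}
where k_λ is the size of the *largest* Jordan block for λ (equivalently, the smallest k with (A − λI)^k v = 0 for every generalised eigenvector v of λ).

  λ = -4: largest Jordan block has size 3, contributing (x + 4)^3

So m_A(x) = (x + 4)^3 = x^3 + 12*x^2 + 48*x + 64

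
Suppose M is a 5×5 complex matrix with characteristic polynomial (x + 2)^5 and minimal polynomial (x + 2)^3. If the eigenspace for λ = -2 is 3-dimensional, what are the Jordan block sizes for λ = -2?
Block sizes for λ = -2: [3, 1, 1]

Step 1 — from the characteristic polynomial, algebraic multiplicity of λ = -2 is 5. From dim ker(M − (-2)·I) = 3, there are exactly 3 Jordan blocks for λ = -2.
Step 2 — from the minimal polynomial, the factor (x + 2)^3 tells us the largest block for λ = -2 has size 3.
Step 3 — with total size 5, 3 blocks, and largest block 3, the block sizes (in nonincreasing order) are [3, 1, 1].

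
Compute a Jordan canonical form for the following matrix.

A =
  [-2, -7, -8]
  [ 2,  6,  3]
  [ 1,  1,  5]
J_3(3)

The characteristic polynomial is
  det(x·I − A) = x^3 - 9*x^2 + 27*x - 27 = (x - 3)^3

Eigenvalues and multiplicities (the geometric multiplicity of λ is n − rank(A − λI), which equals the number of Jordan blocks for λ):
  λ = 3: algebraic multiplicity = 3, geometric multiplicity = 1

Determining the block sizes for each eigenvalue:
  λ = 3: one block (gm = 1), so the single block has size am = 3 → block sizes [3]

Assembling the blocks gives a Jordan form
J =
  [3, 1, 0]
  [0, 3, 1]
  [0, 0, 3]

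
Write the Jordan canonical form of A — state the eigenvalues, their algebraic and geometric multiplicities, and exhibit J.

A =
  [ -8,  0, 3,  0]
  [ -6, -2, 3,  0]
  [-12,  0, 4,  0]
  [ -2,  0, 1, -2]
J_2(-2) ⊕ J_1(-2) ⊕ J_1(-2)

The characteristic polynomial is
  det(x·I − A) = x^4 + 8*x^3 + 24*x^2 + 32*x + 16 = (x + 2)^4

Eigenvalues and multiplicities (the geometric multiplicity of λ is n − rank(A − λI), which equals the number of Jordan blocks for λ):
  λ = -2: algebraic multiplicity = 4, geometric multiplicity = 3

Determining the block sizes for each eigenvalue:
  λ = -2: 3 blocks summing to 4 forces exactly one block of size 2 and the rest size 1 → block sizes [2, 1, 1]

Assembling the blocks gives a Jordan form
J =
  [-2,  1,  0,  0]
  [ 0, -2,  0,  0]
  [ 0,  0, -2,  0]
  [ 0,  0,  0, -2]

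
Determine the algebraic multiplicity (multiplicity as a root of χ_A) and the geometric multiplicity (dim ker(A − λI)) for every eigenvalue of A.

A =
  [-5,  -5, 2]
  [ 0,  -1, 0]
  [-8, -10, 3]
λ = -1: alg = 3, geom = 2

Step 1 — factor the characteristic polynomial to read off the algebraic multiplicities:
  χ_A(x) = (x + 1)^3

Step 2 — compute geometric multiplicities via the rank-nullity identity g(λ) = n − rank(A − λI):
  rank(A − (-1)·I) = 1, so dim ker(A − (-1)·I) = n − 1 = 2

Summary:
  λ = -1: algebraic multiplicity = 3, geometric multiplicity = 2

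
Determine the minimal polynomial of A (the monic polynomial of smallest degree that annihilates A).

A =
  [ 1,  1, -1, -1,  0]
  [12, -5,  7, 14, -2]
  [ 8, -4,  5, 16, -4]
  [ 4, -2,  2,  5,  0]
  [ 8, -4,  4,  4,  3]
x^4 - 6*x^3 + 12*x^2 - 10*x + 3

The characteristic polynomial is χ_A(x) = (x - 3)^2*(x - 1)^3, so the eigenvalues are known. The minimal polynomial is
  m_A(x) = Π_λ (x − λ)^{k_λ}
where k_λ is the size of the *largest* Jordan block for λ (equivalently, the smallest k with (A − λI)^k v = 0 for every generalised eigenvector v of λ).

  λ = 1: largest Jordan block has size 3, contributing (x − 1)^3
  λ = 3: largest Jordan block has size 1, contributing (x − 3)

So m_A(x) = (x - 3)*(x - 1)^3 = x^4 - 6*x^3 + 12*x^2 - 10*x + 3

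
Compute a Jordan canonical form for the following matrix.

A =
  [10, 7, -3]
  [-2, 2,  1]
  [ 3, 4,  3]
J_3(5)

The characteristic polynomial is
  det(x·I − A) = x^3 - 15*x^2 + 75*x - 125 = (x - 5)^3

Eigenvalues and multiplicities (the geometric multiplicity of λ is n − rank(A − λI), which equals the number of Jordan blocks for λ):
  λ = 5: algebraic multiplicity = 3, geometric multiplicity = 1

Determining the block sizes for each eigenvalue:
  λ = 5: one block (gm = 1), so the single block has size am = 3 → block sizes [3]

Assembling the blocks gives a Jordan form
J =
  [5, 1, 0]
  [0, 5, 1]
  [0, 0, 5]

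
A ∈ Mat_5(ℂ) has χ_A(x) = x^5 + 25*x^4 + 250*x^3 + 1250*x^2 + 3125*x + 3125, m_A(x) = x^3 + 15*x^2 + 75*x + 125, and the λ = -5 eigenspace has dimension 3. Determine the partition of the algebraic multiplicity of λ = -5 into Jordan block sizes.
Block sizes for λ = -5: [3, 1, 1]

Step 1 — from the characteristic polynomial, algebraic multiplicity of λ = -5 is 5. From dim ker(A − (-5)·I) = 3, there are exactly 3 Jordan blocks for λ = -5.
Step 2 — from the minimal polynomial, the factor (x + 5)^3 tells us the largest block for λ = -5 has size 3.
Step 3 — with total size 5, 3 blocks, and largest block 3, the block sizes (in nonincreasing order) are [3, 1, 1].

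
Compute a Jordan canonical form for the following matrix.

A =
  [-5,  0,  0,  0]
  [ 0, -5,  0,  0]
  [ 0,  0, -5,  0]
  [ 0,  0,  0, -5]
J_1(-5) ⊕ J_1(-5) ⊕ J_1(-5) ⊕ J_1(-5)

The characteristic polynomial is
  det(x·I − A) = x^4 + 20*x^3 + 150*x^2 + 500*x + 625 = (x + 5)^4

Eigenvalues and multiplicities (the geometric multiplicity of λ is n − rank(A − λI), which equals the number of Jordan blocks for λ):
  λ = -5: algebraic multiplicity = 4, geometric multiplicity = 4

Determining the block sizes for each eigenvalue:
  λ = -5: gm = am = 4, so every block has size 1 → block sizes [1, 1, 1, 1]

Assembling the blocks gives a Jordan form
J =
  [-5,  0,  0,  0]
  [ 0, -5,  0,  0]
  [ 0,  0, -5,  0]
  [ 0,  0,  0, -5]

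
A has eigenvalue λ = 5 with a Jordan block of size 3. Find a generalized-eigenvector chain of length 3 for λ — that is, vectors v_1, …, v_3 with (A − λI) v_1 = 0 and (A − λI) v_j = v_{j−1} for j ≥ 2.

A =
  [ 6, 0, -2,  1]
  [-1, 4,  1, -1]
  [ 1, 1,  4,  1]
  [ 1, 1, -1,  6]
A Jordan chain for λ = 5 of length 3:
v_1 = (-1, 1, -1, -1)ᵀ
v_2 = (0, -1, 1, 1)ᵀ
v_3 = (0, 1, 0, 0)ᵀ

Let N = A − (5)·I. We want v_3 with N^3 v_3 = 0 but N^2 v_3 ≠ 0; then v_{j-1} := N · v_j for j = 3, …, 2.

Pick v_3 = (0, 1, 0, 0)ᵀ.
Then v_2 = N · v_3 = (0, -1, 1, 1)ᵀ.
Then v_1 = N · v_2 = (-1, 1, -1, -1)ᵀ.

Sanity check: (A − (5)·I) v_1 = (0, 0, 0, 0)ᵀ = 0. ✓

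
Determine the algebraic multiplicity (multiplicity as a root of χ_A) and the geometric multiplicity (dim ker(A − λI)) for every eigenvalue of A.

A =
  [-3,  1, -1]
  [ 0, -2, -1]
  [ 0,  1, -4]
λ = -3: alg = 3, geom = 2

Step 1 — factor the characteristic polynomial to read off the algebraic multiplicities:
  χ_A(x) = (x + 3)^3

Step 2 — compute geometric multiplicities via the rank-nullity identity g(λ) = n − rank(A − λI):
  rank(A − (-3)·I) = 1, so dim ker(A − (-3)·I) = n − 1 = 2

Summary:
  λ = -3: algebraic multiplicity = 3, geometric multiplicity = 2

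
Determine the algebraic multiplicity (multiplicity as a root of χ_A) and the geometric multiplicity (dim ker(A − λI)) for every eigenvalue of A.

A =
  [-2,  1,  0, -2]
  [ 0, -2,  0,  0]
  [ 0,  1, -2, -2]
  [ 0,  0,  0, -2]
λ = -2: alg = 4, geom = 3

Step 1 — factor the characteristic polynomial to read off the algebraic multiplicities:
  χ_A(x) = (x + 2)^4

Step 2 — compute geometric multiplicities via the rank-nullity identity g(λ) = n − rank(A − λI):
  rank(A − (-2)·I) = 1, so dim ker(A − (-2)·I) = n − 1 = 3

Summary:
  λ = -2: algebraic multiplicity = 4, geometric multiplicity = 3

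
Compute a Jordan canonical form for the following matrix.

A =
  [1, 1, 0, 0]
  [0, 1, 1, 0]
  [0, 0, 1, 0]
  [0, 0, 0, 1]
J_3(1) ⊕ J_1(1)

The characteristic polynomial is
  det(x·I − A) = x^4 - 4*x^3 + 6*x^2 - 4*x + 1 = (x - 1)^4

Eigenvalues and multiplicities (the geometric multiplicity of λ is n − rank(A − λI), which equals the number of Jordan blocks for λ):
  λ = 1: algebraic multiplicity = 4, geometric multiplicity = 2

Determining the block sizes for each eigenvalue:
  λ = 1: with am = 4 and gm = 2, the partition is not yet determined (e.g. several partitions of 4 into 2 parts exist). Let N = A − (1)·I. Computing rank(N^1) = 2, rank(N^2) = 1, rank(N^3) = 0; the number of blocks of size ≥ j is rank(N^{j−1}) − rank(N^j), giving [2, 1, 1]. So we have 1 block(s) of size 3, 1 block(s) of size 1 → block sizes [3, 1]

Assembling the blocks gives a Jordan form
J =
  [1, 1, 0, 0]
  [0, 1, 1, 0]
  [0, 0, 1, 0]
  [0, 0, 0, 1]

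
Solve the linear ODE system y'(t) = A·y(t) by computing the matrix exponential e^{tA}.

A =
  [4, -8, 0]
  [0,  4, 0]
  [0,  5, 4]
e^{tA} =
  [exp(4*t), -8*t*exp(4*t), 0]
  [0, exp(4*t), 0]
  [0, 5*t*exp(4*t), exp(4*t)]

Strategy: write A = P · J · P⁻¹ where J is a Jordan canonical form, so e^{tA} = P · e^{tJ} · P⁻¹, and e^{tJ} can be computed block-by-block.

A has Jordan form
J =
  [4, 1, 0]
  [0, 4, 0]
  [0, 0, 4]
(up to reordering of blocks).

Per-block formulas:
  For a 2×2 Jordan block J_2(4): exp(t · J_2(4)) = e^(4t)·(I + t·N), where N is the 2×2 nilpotent shift.
  For a 1×1 block at λ = 4: exp(t · [4]) = [e^(4t)].

After assembling e^{tJ} and conjugating by P, we get:

e^{tA} =
  [exp(4*t), -8*t*exp(4*t), 0]
  [0, exp(4*t), 0]
  [0, 5*t*exp(4*t), exp(4*t)]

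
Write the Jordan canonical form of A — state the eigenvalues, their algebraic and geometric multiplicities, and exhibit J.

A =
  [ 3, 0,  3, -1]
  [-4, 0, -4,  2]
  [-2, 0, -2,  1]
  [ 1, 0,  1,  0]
J_2(0) ⊕ J_1(0) ⊕ J_1(1)

The characteristic polynomial is
  det(x·I − A) = x^4 - x^3 = x^3*(x - 1)

Eigenvalues and multiplicities (the geometric multiplicity of λ is n − rank(A − λI), which equals the number of Jordan blocks for λ):
  λ = 0: algebraic multiplicity = 3, geometric multiplicity = 2
  λ = 1: algebraic multiplicity = 1, geometric multiplicity = 1

Determining the block sizes for each eigenvalue:
  λ = 0: 2 blocks summing to 3 forces exactly one block of size 2 and the rest size 1 → block sizes [2, 1]
  λ = 1: one block (gm = 1), so the single block has size am = 1 → block sizes [1]

Assembling the blocks gives a Jordan form
J =
  [0, 1, 0, 0]
  [0, 0, 0, 0]
  [0, 0, 0, 0]
  [0, 0, 0, 1]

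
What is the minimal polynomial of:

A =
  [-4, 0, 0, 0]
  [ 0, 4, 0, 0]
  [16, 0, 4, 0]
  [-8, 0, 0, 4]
x^2 - 16

The characteristic polynomial is χ_A(x) = (x - 4)^3*(x + 4), so the eigenvalues are known. The minimal polynomial is
  m_A(x) = Π_λ (x − λ)^{k_λ}
where k_λ is the size of the *largest* Jordan block for λ (equivalently, the smallest k with (A − λI)^k v = 0 for every generalised eigenvector v of λ).

  λ = -4: largest Jordan block has size 1, contributing (x + 4)
  λ = 4: largest Jordan block has size 1, contributing (x − 4)

So m_A(x) = (x - 4)*(x + 4) = x^2 - 16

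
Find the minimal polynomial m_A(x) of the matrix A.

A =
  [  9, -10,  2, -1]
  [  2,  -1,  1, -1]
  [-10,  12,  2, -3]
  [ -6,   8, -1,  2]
x^3 - 9*x^2 + 27*x - 27

The characteristic polynomial is χ_A(x) = (x - 3)^4, so the eigenvalues are known. The minimal polynomial is
  m_A(x) = Π_λ (x − λ)^{k_λ}
where k_λ is the size of the *largest* Jordan block for λ (equivalently, the smallest k with (A − λI)^k v = 0 for every generalised eigenvector v of λ).

  λ = 3: largest Jordan block has size 3, contributing (x − 3)^3

So m_A(x) = (x - 3)^3 = x^3 - 9*x^2 + 27*x - 27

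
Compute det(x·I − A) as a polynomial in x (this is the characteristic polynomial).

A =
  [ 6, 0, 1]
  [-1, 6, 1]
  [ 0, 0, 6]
x^3 - 18*x^2 + 108*x - 216

Expanding det(x·I − A) (e.g. by cofactor expansion or by noting that A is similar to its Jordan form J, which has the same characteristic polynomial as A) gives
  χ_A(x) = x^3 - 18*x^2 + 108*x - 216
which factors as (x - 6)^3. The eigenvalues (with algebraic multiplicities) are λ = 6 with multiplicity 3.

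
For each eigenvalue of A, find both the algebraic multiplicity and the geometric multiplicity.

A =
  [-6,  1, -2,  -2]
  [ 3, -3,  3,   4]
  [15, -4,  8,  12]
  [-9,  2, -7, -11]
λ = -3: alg = 4, geom = 2

Step 1 — factor the characteristic polynomial to read off the algebraic multiplicities:
  χ_A(x) = (x + 3)^4

Step 2 — compute geometric multiplicities via the rank-nullity identity g(λ) = n − rank(A − λI):
  rank(A − (-3)·I) = 2, so dim ker(A − (-3)·I) = n − 2 = 2

Summary:
  λ = -3: algebraic multiplicity = 4, geometric multiplicity = 2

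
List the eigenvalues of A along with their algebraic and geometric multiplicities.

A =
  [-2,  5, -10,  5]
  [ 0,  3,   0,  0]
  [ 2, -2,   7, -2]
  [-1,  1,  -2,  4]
λ = 3: alg = 4, geom = 3

Step 1 — factor the characteristic polynomial to read off the algebraic multiplicities:
  χ_A(x) = (x - 3)^4

Step 2 — compute geometric multiplicities via the rank-nullity identity g(λ) = n − rank(A − λI):
  rank(A − (3)·I) = 1, so dim ker(A − (3)·I) = n − 1 = 3

Summary:
  λ = 3: algebraic multiplicity = 4, geometric multiplicity = 3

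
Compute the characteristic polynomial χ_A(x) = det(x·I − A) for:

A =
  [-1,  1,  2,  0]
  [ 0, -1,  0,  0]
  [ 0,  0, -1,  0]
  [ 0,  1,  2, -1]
x^4 + 4*x^3 + 6*x^2 + 4*x + 1

Expanding det(x·I − A) (e.g. by cofactor expansion or by noting that A is similar to its Jordan form J, which has the same characteristic polynomial as A) gives
  χ_A(x) = x^4 + 4*x^3 + 6*x^2 + 4*x + 1
which factors as (x + 1)^4. The eigenvalues (with algebraic multiplicities) are λ = -1 with multiplicity 4.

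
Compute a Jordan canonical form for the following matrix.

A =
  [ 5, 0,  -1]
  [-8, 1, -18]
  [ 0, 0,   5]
J_1(1) ⊕ J_2(5)

The characteristic polynomial is
  det(x·I − A) = x^3 - 11*x^2 + 35*x - 25 = (x - 5)^2*(x - 1)

Eigenvalues and multiplicities (the geometric multiplicity of λ is n − rank(A − λI), which equals the number of Jordan blocks for λ):
  λ = 1: algebraic multiplicity = 1, geometric multiplicity = 1
  λ = 5: algebraic multiplicity = 2, geometric multiplicity = 1

Determining the block sizes for each eigenvalue:
  λ = 1: one block (gm = 1), so the single block has size am = 1 → block sizes [1]
  λ = 5: one block (gm = 1), so the single block has size am = 2 → block sizes [2]

Assembling the blocks gives a Jordan form
J =
  [1, 0, 0]
  [0, 5, 1]
  [0, 0, 5]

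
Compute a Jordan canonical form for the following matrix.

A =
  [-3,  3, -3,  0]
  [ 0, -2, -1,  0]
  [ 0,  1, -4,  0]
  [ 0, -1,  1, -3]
J_2(-3) ⊕ J_1(-3) ⊕ J_1(-3)

The characteristic polynomial is
  det(x·I − A) = x^4 + 12*x^3 + 54*x^2 + 108*x + 81 = (x + 3)^4

Eigenvalues and multiplicities (the geometric multiplicity of λ is n − rank(A − λI), which equals the number of Jordan blocks for λ):
  λ = -3: algebraic multiplicity = 4, geometric multiplicity = 3

Determining the block sizes for each eigenvalue:
  λ = -3: 3 blocks summing to 4 forces exactly one block of size 2 and the rest size 1 → block sizes [2, 1, 1]

Assembling the blocks gives a Jordan form
J =
  [-3,  1,  0,  0]
  [ 0, -3,  0,  0]
  [ 0,  0, -3,  0]
  [ 0,  0,  0, -3]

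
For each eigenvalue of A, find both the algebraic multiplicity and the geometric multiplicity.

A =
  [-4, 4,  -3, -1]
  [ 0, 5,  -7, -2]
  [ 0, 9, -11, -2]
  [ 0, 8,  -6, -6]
λ = -4: alg = 4, geom = 2

Step 1 — factor the characteristic polynomial to read off the algebraic multiplicities:
  χ_A(x) = (x + 4)^4

Step 2 — compute geometric multiplicities via the rank-nullity identity g(λ) = n − rank(A − λI):
  rank(A − (-4)·I) = 2, so dim ker(A − (-4)·I) = n − 2 = 2

Summary:
  λ = -4: algebraic multiplicity = 4, geometric multiplicity = 2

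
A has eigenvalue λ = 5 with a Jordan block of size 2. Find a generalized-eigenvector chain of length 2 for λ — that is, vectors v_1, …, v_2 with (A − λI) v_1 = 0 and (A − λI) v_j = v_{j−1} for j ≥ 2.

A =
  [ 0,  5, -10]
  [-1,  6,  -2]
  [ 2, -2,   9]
A Jordan chain for λ = 5 of length 2:
v_1 = (-5, -1, 2)ᵀ
v_2 = (1, 0, 0)ᵀ

Let N = A − (5)·I. We want v_2 with N^2 v_2 = 0 but N^1 v_2 ≠ 0; then v_{j-1} := N · v_j for j = 2, …, 2.

Pick v_2 = (1, 0, 0)ᵀ.
Then v_1 = N · v_2 = (-5, -1, 2)ᵀ.

Sanity check: (A − (5)·I) v_1 = (0, 0, 0)ᵀ = 0. ✓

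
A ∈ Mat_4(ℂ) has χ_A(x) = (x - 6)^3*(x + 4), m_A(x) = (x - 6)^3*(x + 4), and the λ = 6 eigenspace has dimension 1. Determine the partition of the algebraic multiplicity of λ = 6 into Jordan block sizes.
Block sizes for λ = 6: [3]

Step 1 — from the characteristic polynomial, algebraic multiplicity of λ = 6 is 3. From dim ker(A − (6)·I) = 1, there are exactly 1 Jordan blocks for λ = 6.
Step 2 — from the minimal polynomial, the factor (x − 6)^3 tells us the largest block for λ = 6 has size 3.
Step 3 — with total size 3, 1 blocks, and largest block 3, the block sizes (in nonincreasing order) are [3].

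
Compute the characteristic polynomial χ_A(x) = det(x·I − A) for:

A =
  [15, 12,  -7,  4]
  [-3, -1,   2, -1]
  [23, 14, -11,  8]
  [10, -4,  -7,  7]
x^4 - 10*x^3 + 33*x^2 - 40*x + 16

Expanding det(x·I − A) (e.g. by cofactor expansion or by noting that A is similar to its Jordan form J, which has the same characteristic polynomial as A) gives
  χ_A(x) = x^4 - 10*x^3 + 33*x^2 - 40*x + 16
which factors as (x - 4)^2*(x - 1)^2. The eigenvalues (with algebraic multiplicities) are λ = 1 with multiplicity 2, λ = 4 with multiplicity 2.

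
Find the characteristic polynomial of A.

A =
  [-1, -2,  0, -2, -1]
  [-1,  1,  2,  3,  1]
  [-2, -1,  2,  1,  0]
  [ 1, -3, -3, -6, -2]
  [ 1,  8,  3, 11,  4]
x^5

Expanding det(x·I − A) (e.g. by cofactor expansion or by noting that A is similar to its Jordan form J, which has the same characteristic polynomial as A) gives
  χ_A(x) = x^5
which factors as x^5. The eigenvalues (with algebraic multiplicities) are λ = 0 with multiplicity 5.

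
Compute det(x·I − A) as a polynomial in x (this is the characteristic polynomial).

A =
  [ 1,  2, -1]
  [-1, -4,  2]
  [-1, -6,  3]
x^3

Expanding det(x·I − A) (e.g. by cofactor expansion or by noting that A is similar to its Jordan form J, which has the same characteristic polynomial as A) gives
  χ_A(x) = x^3
which factors as x^3. The eigenvalues (with algebraic multiplicities) are λ = 0 with multiplicity 3.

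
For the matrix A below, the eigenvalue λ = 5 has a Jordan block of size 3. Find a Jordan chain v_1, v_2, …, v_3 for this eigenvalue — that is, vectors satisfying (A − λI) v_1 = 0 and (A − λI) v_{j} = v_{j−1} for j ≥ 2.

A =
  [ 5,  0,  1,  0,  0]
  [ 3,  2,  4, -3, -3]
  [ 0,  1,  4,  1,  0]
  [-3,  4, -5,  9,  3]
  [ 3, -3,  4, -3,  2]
A Jordan chain for λ = 5 of length 3:
v_1 = (1, 1, 0, -1, 1)ᵀ
v_2 = (0, 0, 1, 1, 0)ᵀ
v_3 = (1, 1, 0, 0, 0)ᵀ

Let N = A − (5)·I. We want v_3 with N^3 v_3 = 0 but N^2 v_3 ≠ 0; then v_{j-1} := N · v_j for j = 3, …, 2.

Pick v_3 = (1, 1, 0, 0, 0)ᵀ.
Then v_2 = N · v_3 = (0, 0, 1, 1, 0)ᵀ.
Then v_1 = N · v_2 = (1, 1, 0, -1, 1)ᵀ.

Sanity check: (A − (5)·I) v_1 = (0, 0, 0, 0, 0)ᵀ = 0. ✓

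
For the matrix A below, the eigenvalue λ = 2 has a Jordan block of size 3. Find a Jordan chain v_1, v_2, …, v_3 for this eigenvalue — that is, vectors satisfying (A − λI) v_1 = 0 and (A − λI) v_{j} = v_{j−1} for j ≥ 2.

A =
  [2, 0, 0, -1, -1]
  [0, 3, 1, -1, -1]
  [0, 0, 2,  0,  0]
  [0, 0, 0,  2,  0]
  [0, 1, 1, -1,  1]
A Jordan chain for λ = 2 of length 3:
v_1 = (-1, 0, 0, 0, 0)ᵀ
v_2 = (0, 1, 0, 0, 1)ᵀ
v_3 = (0, 1, 0, 0, 0)ᵀ

Let N = A − (2)·I. We want v_3 with N^3 v_3 = 0 but N^2 v_3 ≠ 0; then v_{j-1} := N · v_j for j = 3, …, 2.

Pick v_3 = (0, 1, 0, 0, 0)ᵀ.
Then v_2 = N · v_3 = (0, 1, 0, 0, 1)ᵀ.
Then v_1 = N · v_2 = (-1, 0, 0, 0, 0)ᵀ.

Sanity check: (A − (2)·I) v_1 = (0, 0, 0, 0, 0)ᵀ = 0. ✓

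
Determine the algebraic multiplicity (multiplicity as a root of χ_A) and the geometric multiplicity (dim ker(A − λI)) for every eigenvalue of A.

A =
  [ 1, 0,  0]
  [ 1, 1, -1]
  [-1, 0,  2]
λ = 1: alg = 2, geom = 2; λ = 2: alg = 1, geom = 1

Step 1 — factor the characteristic polynomial to read off the algebraic multiplicities:
  χ_A(x) = (x - 2)*(x - 1)^2

Step 2 — compute geometric multiplicities via the rank-nullity identity g(λ) = n − rank(A − λI):
  rank(A − (1)·I) = 1, so dim ker(A − (1)·I) = n − 1 = 2
  rank(A − (2)·I) = 2, so dim ker(A − (2)·I) = n − 2 = 1

Summary:
  λ = 1: algebraic multiplicity = 2, geometric multiplicity = 2
  λ = 2: algebraic multiplicity = 1, geometric multiplicity = 1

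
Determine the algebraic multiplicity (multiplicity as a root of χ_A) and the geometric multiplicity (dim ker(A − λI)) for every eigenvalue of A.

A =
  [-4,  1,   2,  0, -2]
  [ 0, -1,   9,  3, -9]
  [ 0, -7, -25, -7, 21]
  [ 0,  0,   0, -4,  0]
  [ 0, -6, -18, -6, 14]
λ = -4: alg = 5, geom = 3

Step 1 — factor the characteristic polynomial to read off the algebraic multiplicities:
  χ_A(x) = (x + 4)^5

Step 2 — compute geometric multiplicities via the rank-nullity identity g(λ) = n − rank(A − λI):
  rank(A − (-4)·I) = 2, so dim ker(A − (-4)·I) = n − 2 = 3

Summary:
  λ = -4: algebraic multiplicity = 5, geometric multiplicity = 3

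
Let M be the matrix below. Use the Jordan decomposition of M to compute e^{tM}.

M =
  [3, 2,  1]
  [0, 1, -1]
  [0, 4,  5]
e^{tM} =
  [exp(3*t), 2*t*exp(3*t), t*exp(3*t)]
  [0, -2*t*exp(3*t) + exp(3*t), -t*exp(3*t)]
  [0, 4*t*exp(3*t), 2*t*exp(3*t) + exp(3*t)]

Strategy: write M = P · J · P⁻¹ where J is a Jordan canonical form, so e^{tM} = P · e^{tJ} · P⁻¹, and e^{tJ} can be computed block-by-block.

M has Jordan form
J =
  [3, 1, 0]
  [0, 3, 0]
  [0, 0, 3]
(up to reordering of blocks).

Per-block formulas:
  For a 2×2 Jordan block J_2(3): exp(t · J_2(3)) = e^(3t)·(I + t·N), where N is the 2×2 nilpotent shift.
  For a 1×1 block at λ = 3: exp(t · [3]) = [e^(3t)].

After assembling e^{tJ} and conjugating by P, we get:

e^{tM} =
  [exp(3*t), 2*t*exp(3*t), t*exp(3*t)]
  [0, -2*t*exp(3*t) + exp(3*t), -t*exp(3*t)]
  [0, 4*t*exp(3*t), 2*t*exp(3*t) + exp(3*t)]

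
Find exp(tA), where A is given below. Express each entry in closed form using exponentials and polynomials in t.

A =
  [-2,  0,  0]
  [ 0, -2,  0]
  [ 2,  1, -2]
e^{tA} =
  [exp(-2*t), 0, 0]
  [0, exp(-2*t), 0]
  [2*t*exp(-2*t), t*exp(-2*t), exp(-2*t)]

Strategy: write A = P · J · P⁻¹ where J is a Jordan canonical form, so e^{tA} = P · e^{tJ} · P⁻¹, and e^{tJ} can be computed block-by-block.

A has Jordan form
J =
  [-2,  1,  0]
  [ 0, -2,  0]
  [ 0,  0, -2]
(up to reordering of blocks).

Per-block formulas:
  For a 1×1 block at λ = -2: exp(t · [-2]) = [e^(-2t)].
  For a 2×2 Jordan block J_2(-2): exp(t · J_2(-2)) = e^(-2t)·(I + t·N), where N is the 2×2 nilpotent shift.

After assembling e^{tJ} and conjugating by P, we get:

e^{tA} =
  [exp(-2*t), 0, 0]
  [0, exp(-2*t), 0]
  [2*t*exp(-2*t), t*exp(-2*t), exp(-2*t)]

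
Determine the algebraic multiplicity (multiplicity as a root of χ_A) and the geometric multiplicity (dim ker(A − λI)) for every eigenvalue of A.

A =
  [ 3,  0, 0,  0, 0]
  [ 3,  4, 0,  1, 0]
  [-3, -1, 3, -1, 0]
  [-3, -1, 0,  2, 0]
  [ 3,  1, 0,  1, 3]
λ = 3: alg = 5, geom = 4

Step 1 — factor the characteristic polynomial to read off the algebraic multiplicities:
  χ_A(x) = (x - 3)^5

Step 2 — compute geometric multiplicities via the rank-nullity identity g(λ) = n − rank(A − λI):
  rank(A − (3)·I) = 1, so dim ker(A − (3)·I) = n − 1 = 4

Summary:
  λ = 3: algebraic multiplicity = 5, geometric multiplicity = 4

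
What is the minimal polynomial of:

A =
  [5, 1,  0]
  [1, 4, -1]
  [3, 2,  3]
x^3 - 12*x^2 + 48*x - 64

The characteristic polynomial is χ_A(x) = (x - 4)^3, so the eigenvalues are known. The minimal polynomial is
  m_A(x) = Π_λ (x − λ)^{k_λ}
where k_λ is the size of the *largest* Jordan block for λ (equivalently, the smallest k with (A − λI)^k v = 0 for every generalised eigenvector v of λ).

  λ = 4: largest Jordan block has size 3, contributing (x − 4)^3

So m_A(x) = (x - 4)^3 = x^3 - 12*x^2 + 48*x - 64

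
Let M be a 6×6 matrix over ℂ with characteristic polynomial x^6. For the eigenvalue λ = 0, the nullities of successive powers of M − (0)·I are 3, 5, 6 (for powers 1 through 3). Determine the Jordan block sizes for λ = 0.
Block sizes for λ = 0: [3, 2, 1]

From the dimensions of kernels of powers, the number of Jordan blocks of size at least j is d_j − d_{j−1} where d_j = dim ker(N^j) (with d_0 = 0). Computing the differences gives [3, 2, 1].
The number of blocks of size exactly k is (#blocks of size ≥ k) − (#blocks of size ≥ k + 1), so the partition is: 1 block(s) of size 1, 1 block(s) of size 2, 1 block(s) of size 3.
In nonincreasing order the block sizes are [3, 2, 1].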